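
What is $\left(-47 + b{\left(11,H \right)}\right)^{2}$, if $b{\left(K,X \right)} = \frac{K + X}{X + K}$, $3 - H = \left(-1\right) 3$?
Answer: $2116$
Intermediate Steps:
$H = 6$ ($H = 3 - \left(-1\right) 3 = 3 - -3 = 3 + 3 = 6$)
$b{\left(K,X \right)} = 1$ ($b{\left(K,X \right)} = \frac{K + X}{K + X} = 1$)
$\left(-47 + b{\left(11,H \right)}\right)^{2} = \left(-47 + 1\right)^{2} = \left(-46\right)^{2} = 2116$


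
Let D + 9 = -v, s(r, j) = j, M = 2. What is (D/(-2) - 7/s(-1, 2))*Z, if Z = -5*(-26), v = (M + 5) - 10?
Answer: -65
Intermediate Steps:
v = -3 (v = (2 + 5) - 10 = 7 - 10 = -3)
D = -6 (D = -9 - 1*(-3) = -9 + 3 = -6)
Z = 130
(D/(-2) - 7/s(-1, 2))*Z = (-6/(-2) - 7/2)*130 = (-6*(-½) - 7*½)*130 = (3 - 7/2)*130 = -½*130 = -65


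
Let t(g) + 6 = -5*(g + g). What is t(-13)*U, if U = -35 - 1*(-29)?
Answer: -744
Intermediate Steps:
t(g) = -6 - 10*g (t(g) = -6 - 5*(g + g) = -6 - 10*g)
U = -6 (U = -35 + 29 = -6)
t(-13)*U = (-6 - 10*(-13))*(-6) = (-6 + 130)*(-6) = 124*(-6) = -744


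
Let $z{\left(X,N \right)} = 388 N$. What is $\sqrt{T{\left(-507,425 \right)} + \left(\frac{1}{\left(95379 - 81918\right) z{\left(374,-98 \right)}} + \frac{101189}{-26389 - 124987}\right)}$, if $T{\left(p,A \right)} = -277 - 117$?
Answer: $\frac{i \sqrt{47219424229309258787195307}}{345894879036} \approx 19.866 i$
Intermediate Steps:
$T{\left(p,A \right)} = -394$ ($T{\left(p,A \right)} = -277 - 117 = -394$)
$\sqrt{T{\left(-507,425 \right)} + \left(\frac{1}{\left(95379 - 81918\right) z{\left(374,-98 \right)}} + \frac{101189}{-26389 - 124987}\right)} = \sqrt{-394 + \left(\frac{1}{\left(95379 - 81918\right) 388 \left(-98\right)} + \frac{101189}{-26389 - 124987}\right)} = \sqrt{-394 + \left(\frac{1}{13461 \left(-38024\right)} + \frac{101189}{-151376}\right)} = \sqrt{-394 + \left(\frac{1}{13461} \left(- \frac{1}{38024}\right) + 101189 \left(- \frac{1}{151376}\right)\right)} = \sqrt{-394 - \frac{6474085697059}{9685056613008}} = \sqrt{- \frac{3822386391222211}{9685056613008}} = \frac{i \sqrt{47219424229309258787195307}}{345894879036}$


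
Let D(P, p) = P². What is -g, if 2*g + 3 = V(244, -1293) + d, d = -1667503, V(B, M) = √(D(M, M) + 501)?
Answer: 833753 - 5*√66894/2 ≈ 8.3311e+5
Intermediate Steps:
V(B, M) = √(501 + M²) (V(B, M) = √(M² + 501) = √(501 + M²))
g = -833753 + 5*√66894/2 (g = -3/2 + (√(501 + (-1293)²) - 1667503)/2 = -3/2 + (√(501 + 1671849) - 1667503)/2 = -3/2 + (√1672350 - 1667503)/2 = -3/2 + (5*√66894 - 1667503)/2 = -3/2 + (-1667503 + 5*√66894)/2 = -3/2 + (-1667503/2 + 5*√66894/2) = -833753 + 5*√66894/2 ≈ -8.3311e+5)
-g = -(-833753 + 5*√66894/2) = 833753 - 5*√66894/2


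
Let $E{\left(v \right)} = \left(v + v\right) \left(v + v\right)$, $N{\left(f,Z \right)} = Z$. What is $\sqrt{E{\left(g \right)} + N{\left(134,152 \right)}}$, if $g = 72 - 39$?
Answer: $14 \sqrt{23} \approx 67.142$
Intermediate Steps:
$g = 33$
$E{\left(v \right)} = 4 v^{2}$ ($E{\left(v \right)} = 2 v 2 v = 4 v^{2}$)
$\sqrt{E{\left(g \right)} + N{\left(134,152 \right)}} = \sqrt{4 \cdot 33^{2} + 152} = \sqrt{4 \cdot 1089 + 152} = \sqrt{4356 + 152} = \sqrt{4508} = 14 \sqrt{23}$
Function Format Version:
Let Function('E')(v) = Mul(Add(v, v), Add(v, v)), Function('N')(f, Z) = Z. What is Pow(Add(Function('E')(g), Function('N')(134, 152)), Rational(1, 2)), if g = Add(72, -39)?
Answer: Mul(14, Pow(23, Rational(1, 2))) ≈ 67.142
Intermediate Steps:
g = 33
Function('E')(v) = Mul(4, Pow(v, 2)) (Function('E')(v) = Mul(Mul(2, v), Mul(2, v)) = Mul(4, Pow(v, 2)))
Pow(Add(Function('E')(g), Function('N')(134, 152)), Rational(1, 2)) = Pow(Add(Mul(4, Pow(33, 2)), 152), Rational(1, 2)) = Pow(Add(Mul(4, 1089), 152), Rational(1, 2)) = Pow(Add(4356, 152), Rational(1, 2)) = Pow(4508, Rational(1, 2)) = Mul(14, Pow(23, Rational(1, 2)))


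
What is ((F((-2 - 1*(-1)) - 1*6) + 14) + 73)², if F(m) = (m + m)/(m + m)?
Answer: 7744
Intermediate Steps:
F(m) = 1 (F(m) = (2*m)/((2*m)) = (2*m)*(1/(2*m)) = 1)
((F((-2 - 1*(-1)) - 1*6) + 14) + 73)² = ((1 + 14) + 73)² = (15 + 73)² = 88² = 7744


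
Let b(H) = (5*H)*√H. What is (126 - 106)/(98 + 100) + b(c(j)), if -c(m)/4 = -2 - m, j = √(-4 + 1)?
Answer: 10/99 + 40*(2 + I*√3)^(3/2) ≈ 82.661 + 151.05*I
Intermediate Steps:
j = I*√3 (j = √(-3) = I*√3 ≈ 1.732*I)
c(m) = 8 + 4*m (c(m) = -4*(-2 - m) = 8 + 4*m)
b(H) = 5*H^(3/2)
(126 - 106)/(98 + 100) + b(c(j)) = (126 - 106)/(98 + 100) + 5*(8 + 4*(I*√3))^(3/2) = 20/198 + 5*(8 + 4*I*√3)^(3/2) = 20*(1/198) + 5*(8 + 4*I*√3)^(3/2) = 10/99 + 5*(8 + 4*I*√3)^(3/2)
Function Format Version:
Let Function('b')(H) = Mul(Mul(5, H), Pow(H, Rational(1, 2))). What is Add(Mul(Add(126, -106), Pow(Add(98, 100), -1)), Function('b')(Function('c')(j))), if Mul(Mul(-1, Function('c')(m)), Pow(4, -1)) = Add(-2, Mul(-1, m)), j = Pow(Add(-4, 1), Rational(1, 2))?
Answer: Add(Rational(10, 99), Mul(40, Pow(Add(2, Mul(I, Pow(3, Rational(1, 2)))), Rational(3, 2)))) ≈ Add(82.661, Mul(151.05, I))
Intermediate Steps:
j = Mul(I, Pow(3, Rational(1, 2))) (j = Pow(-3, Rational(1, 2)) = Mul(I, Pow(3, Rational(1, 2))) ≈ Mul(1.7320, I))
Function('c')(m) = Add(8, Mul(4, m)) (Function('c')(m) = Mul(-4, Add(-2, Mul(-1, m))) = Add(8, Mul(4, m)))
Function('b')(H) = Mul(5, Pow(H, Rational(3, 2)))
Add(Mul(Add(126, -106), Pow(Add(98, 100), -1)), Function('b')(Function('c')(j))) = Add(Mul(Add(126, -106), Pow(Add(98, 100), -1)), Mul(5, Pow(Add(8, Mul(4, Mul(I, Pow(3, Rational(1, 2))))), Rational(3, 2)))) = Add(Mul(20, Pow(198, -1)), Mul(5, Pow(Add(8, Mul(4, I, Pow(3, Rational(1, 2)))), Rational(3, 2)))) = Add(Mul(20, Rational(1, 198)), Mul(5, Pow(Add(8, Mul(4, I, Pow(3, Rational(1, 2)))), Rational(3, 2)))) = Add(Rational(10, 99), Mul(5, Pow(Add(8, Mul(4, I, Pow(3, Rational(1, 2)))), Rational(3, 2))))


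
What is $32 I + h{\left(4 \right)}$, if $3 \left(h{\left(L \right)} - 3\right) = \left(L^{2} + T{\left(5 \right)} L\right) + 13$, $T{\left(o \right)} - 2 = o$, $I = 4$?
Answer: $150$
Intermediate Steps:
$T{\left(o \right)} = 2 + o$
$h{\left(L \right)} = \frac{22}{3} + \frac{L^{2}}{3} + \frac{7 L}{3}$ ($h{\left(L \right)} = 3 + \frac{\left(L^{2} + \left(2 + 5\right) L\right) + 13}{3} = 3 + \frac{\left(L^{2} + 7 L\right) + 13}{3} = 3 + \frac{13 + L^{2} + 7 L}{3} = 3 + \left(\frac{13}{3} + \frac{L^{2}}{3} + \frac{7 L}{3}\right) = \frac{22}{3} + \frac{L^{2}}{3} + \frac{7 L}{3}$)
$32 I + h{\left(4 \right)} = 32 \cdot 4 + \left(\frac{22}{3} + \frac{4^{2}}{3} + \frac{7}{3} \cdot 4\right) = 128 + \left(\frac{22}{3} + \frac{1}{3} \cdot 16 + \frac{28}{3}\right) = 128 + \left(\frac{22}{3} + \frac{16}{3} + \frac{28}{3}\right) = 128 + 22 = 150$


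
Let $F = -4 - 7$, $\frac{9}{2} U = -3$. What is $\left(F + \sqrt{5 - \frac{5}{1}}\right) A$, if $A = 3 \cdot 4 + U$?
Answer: $- \frac{374}{3} \approx -124.67$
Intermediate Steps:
$U = - \frac{2}{3}$ ($U = \frac{2}{9} \left(-3\right) = - \frac{2}{3} \approx -0.66667$)
$A = \frac{34}{3}$ ($A = 3 \cdot 4 - \frac{2}{3} = 12 - \frac{2}{3} = \frac{34}{3} \approx 11.333$)
$F = -11$
$\left(F + \sqrt{5 - \frac{5}{1}}\right) A = \left(-11 + \sqrt{5 - \frac{5}{1}}\right) \frac{34}{3} = \left(-11 + \sqrt{5 - 5}\right) \frac{34}{3} = \left(-11 + \sqrt{0}\right) \frac{34}{3} = \left(-11 + 0\right) \frac{34}{3} = \left(-11\right) \frac{34}{3} = - \frac{374}{3}$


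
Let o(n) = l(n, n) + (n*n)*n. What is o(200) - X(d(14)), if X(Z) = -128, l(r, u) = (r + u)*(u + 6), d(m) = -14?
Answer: 8082528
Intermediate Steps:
l(r, u) = (6 + u)*(r + u) (l(r, u) = (r + u)*(6 + u) = (6 + u)*(r + u))
o(n) = n**3 + 2*n**2 + 12*n (o(n) = (n**2 + 6*n + 6*n + n*n) + (n*n)*n = (n**2 + 6*n + 6*n + n**2) + n**2*n = (2*n**2 + 12*n) + n**3 = n**3 + 2*n**2 + 12*n)
o(200) - X(d(14)) = 200*(12 + 200**2 + 2*200) - 1*(-128) = 200*(12 + 40000 + 400) + 128 = 200*40412 + 128 = 8082400 + 128 = 8082528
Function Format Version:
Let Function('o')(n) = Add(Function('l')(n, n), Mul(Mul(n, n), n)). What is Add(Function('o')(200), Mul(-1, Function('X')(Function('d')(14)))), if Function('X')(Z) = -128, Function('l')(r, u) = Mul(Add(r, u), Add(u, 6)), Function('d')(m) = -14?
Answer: 8082528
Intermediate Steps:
Function('l')(r, u) = Mul(Add(6, u), Add(r, u)) (Function('l')(r, u) = Mul(Add(r, u), Add(6, u)) = Mul(Add(6, u), Add(r, u)))
Function('o')(n) = Add(Pow(n, 3), Mul(2, Pow(n, 2)), Mul(12, n)) (Function('o')(n) = Add(Add(Pow(n, 2), Mul(6, n), Mul(6, n), Mul(n, n)), Mul(Mul(n, n), n)) = Add(Add(Pow(n, 2), Mul(6, n), Mul(6, n), Pow(n, 2)), Mul(Pow(n, 2), n)) = Add(Add(Mul(2, Pow(n, 2)), Mul(12, n)), Pow(n, 3)) = Add(Pow(n, 3), Mul(2, Pow(n, 2)), Mul(12, n)))
Add(Function('o')(200), Mul(-1, Function('X')(Function('d')(14)))) = Add(Mul(200, Add(12, Pow(200, 2), Mul(2, 200))), Mul(-1, -128)) = Add(Mul(200, Add(12, 40000, 400)), 128) = Add(Mul(200, 40412), 128) = Add(8082400, 128) = 8082528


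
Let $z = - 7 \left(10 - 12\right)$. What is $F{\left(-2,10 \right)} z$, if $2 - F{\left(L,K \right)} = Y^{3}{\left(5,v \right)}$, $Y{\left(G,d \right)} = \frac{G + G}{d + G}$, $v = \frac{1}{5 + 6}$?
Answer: $- \frac{122471}{1568} \approx -78.106$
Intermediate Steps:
$z = 14$ ($z = - 7 \left(10 - 12\right) = \left(-7\right) \left(-2\right) = 14$)
$v = \frac{1}{11} \approx 0.090909$
$Y{\left(G,d \right)} = \frac{2 G}{G + d}$
$F{\left(L,K \right)} = - \frac{122471}{21952}$ ($F{\left(L,K \right)} = 2 - \left(2 \cdot 5 \frac{1}{5 + \frac{1}{11}}\right)^{3} = 2 - \left(2 \cdot 5 \frac{1}{\frac{56}{11}}\right)^{3} = 2 - \left(2 \cdot 5 \cdot \frac{11}{56}\right)^{3} = 2 - \left(\frac{55}{28}\right)^{3} = 2 - \frac{166375}{21952} = - \frac{122471}{21952}$)
$F{\left(-2,10 \right)} z = \left(- \frac{122471}{21952}\right) 14 = - \frac{122471}{1568}$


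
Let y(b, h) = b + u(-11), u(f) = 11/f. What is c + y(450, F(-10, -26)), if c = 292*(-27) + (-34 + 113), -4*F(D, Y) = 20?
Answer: -7356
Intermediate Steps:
F(D, Y) = -5 (F(D, Y) = -¼*20 = -5)
y(b, h) = -1 + b (y(b, h) = b + 11/(-11) = b + 11*(-1/11) = b - 1 = -1 + b)
c = -7805 (c = -7884 + 79 = -7805)
c + y(450, F(-10, -26)) = -7805 + (-1 + 450) = -7805 + 449 = -7356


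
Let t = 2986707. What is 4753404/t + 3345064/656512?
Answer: 546308034629/81700374416 ≈ 6.6867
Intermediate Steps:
4753404/t + 3345064/656512 = 4753404/2986707 + 3345064/656512 = 4753404*(1/2986707) + 3345064*(1/656512) = 1584468/995569 + 418133/82064 = 546308034629/81700374416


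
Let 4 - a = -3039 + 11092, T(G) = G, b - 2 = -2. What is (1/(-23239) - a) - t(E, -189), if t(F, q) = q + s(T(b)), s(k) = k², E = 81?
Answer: 191442881/23239 ≈ 8238.0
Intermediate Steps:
b = 0 (b = 2 - 2 = 0)
t(F, q) = q (t(F, q) = q + 0² = q + 0 = q)
a = -8049 (a = 4 - (-3039 + 11092) = 4 - 1*8053 = 4 - 8053 = -8049)
(1/(-23239) - a) - t(E, -189) = (1/(-23239) - 1*(-8049)) - 1*(-189) = (-1/23239 + 8049) + 189 = 187050710/23239 + 189 = 191442881/23239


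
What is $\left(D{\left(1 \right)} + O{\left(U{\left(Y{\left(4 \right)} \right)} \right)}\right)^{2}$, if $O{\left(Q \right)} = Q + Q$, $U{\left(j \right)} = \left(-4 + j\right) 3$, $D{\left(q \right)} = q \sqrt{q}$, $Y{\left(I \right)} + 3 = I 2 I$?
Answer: $22801$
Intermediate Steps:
$Y{\left(I \right)} = -3 + 2 I^{2}$ ($Y{\left(I \right)} = -3 + I 2 I = -3 + 2 I I = -3 + 2 I^{2}$)
$D{\left(q \right)} = q^{\frac{3}{2}}$
$U{\left(j \right)} = -12 + 3 j$
$O{\left(Q \right)} = 2 Q$
$\left(D{\left(1 \right)} + O{\left(U{\left(Y{\left(4 \right)} \right)} \right)}\right)^{2} = \left(1^{\frac{3}{2}} + 2 \left(-12 + 3 \left(-3 + 2 \cdot 4^{2}\right)\right)\right)^{2} = \left(1 + 2 \left(-12 + 3 \left(-3 + 2 \cdot 16\right)\right)\right)^{2} = \left(1 + 2 \left(-12 + 3 \left(-3 + 32\right)\right)\right)^{2} = \left(1 + 2 \left(-12 + 3 \cdot 29\right)\right)^{2} = \left(1 + 2 \left(-12 + 87\right)\right)^{2} = \left(1 + 2 \cdot 75\right)^{2} = \left(1 + 150\right)^{2} = 151^{2} = 22801$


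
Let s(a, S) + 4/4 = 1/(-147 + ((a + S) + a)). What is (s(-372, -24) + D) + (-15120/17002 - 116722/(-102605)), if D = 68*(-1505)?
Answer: -3267143677040122/31924170843 ≈ -1.0234e+5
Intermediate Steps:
D = -102340
s(a, S) = -1 + 1/(-147 + S + 2*a) (s(a, S) = -1 + 1/(-147 + ((a + S) + a)) = -1 + 1/(-147 + ((S + a) + a)) = -1 + 1/(-147 + (S + 2*a)) = -1 + 1/(-147 + S + 2*a))
(s(-372, -24) + D) + (-15120/17002 - 116722/(-102605)) = ((148 - 1*(-24) - 2*(-372))/(-147 - 24 + 2*(-372)) - 102340) + (-15120/17002 - 116722/(-102605)) = ((148 + 24 + 744)/(-147 - 24 - 744) - 102340) + (-15120*1/17002 - 116722*(-1/102605)) = (916/(-915) - 102340) + (-7560/8501 + 116722/102605) = (-1/915*916 - 102340) + 216559922/872245105 = (-916/915 - 102340) + 216559922/872245105 = -93642016/915 + 216559922/872245105 = -3267143677040122/31924170843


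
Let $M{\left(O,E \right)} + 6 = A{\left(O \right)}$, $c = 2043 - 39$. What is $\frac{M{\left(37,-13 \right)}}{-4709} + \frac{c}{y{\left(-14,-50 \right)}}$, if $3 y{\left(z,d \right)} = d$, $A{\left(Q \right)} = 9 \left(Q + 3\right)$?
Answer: $- \frac{14164104}{117725} \approx -120.32$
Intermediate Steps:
$A{\left(Q \right)} = 27 + 9 Q$ ($A{\left(Q \right)} = 9 \left(3 + Q\right) = 27 + 9 Q$)
$c = 2004$ ($c = 2043 - 39 = 2004$)
$y{\left(z,d \right)} = \frac{d}{3}$
$M{\left(O,E \right)} = 21 + 9 O$ ($M{\left(O,E \right)} = -6 + \left(27 + 9 O\right) = 21 + 9 O$)
$\frac{M{\left(37,-13 \right)}}{-4709} + \frac{c}{y{\left(-14,-50 \right)}} = \frac{21 + 9 \cdot 37}{-4709} + \frac{2004}{\frac{1}{3} \left(-50\right)} = \left(21 + 333\right) \left(- \frac{1}{4709}\right) + \frac{2004}{- \frac{50}{3}} = 354 \left(- \frac{1}{4709}\right) + 2004 \left(- \frac{3}{50}\right) = - \frac{354}{4709} - \frac{3006}{25} = - \frac{14164104}{117725}$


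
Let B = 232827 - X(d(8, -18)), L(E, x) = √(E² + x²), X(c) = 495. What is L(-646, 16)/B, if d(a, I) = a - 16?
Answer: √104393/116166 ≈ 0.0027814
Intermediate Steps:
d(a, I) = -16 + a
B = 232332 (B = 232827 - 1*495 = 232827 - 495 = 232332)
L(-646, 16)/B = √((-646)² + 16²)/232332 = √(417316 + 256)*(1/232332) = √417572*(1/232332) = (2*√104393)*(1/232332) = √104393/116166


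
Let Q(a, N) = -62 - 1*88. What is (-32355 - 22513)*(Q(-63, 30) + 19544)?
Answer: -1064109992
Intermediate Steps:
Q(a, N) = -150 (Q(a, N) = -62 - 88 = -150)
(-32355 - 22513)*(Q(-63, 30) + 19544) = (-32355 - 22513)*(-150 + 19544) = -54868*19394 = -1064109992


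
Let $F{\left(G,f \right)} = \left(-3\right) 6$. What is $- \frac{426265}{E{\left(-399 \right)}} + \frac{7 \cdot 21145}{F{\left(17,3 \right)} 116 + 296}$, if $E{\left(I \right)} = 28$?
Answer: $- \frac{3918425}{256} \approx -15306.0$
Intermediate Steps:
$F{\left(G,f \right)} = -18$
$- \frac{426265}{E{\left(-399 \right)}} + \frac{7 \cdot 21145}{F{\left(17,3 \right)} 116 + 296} = - \frac{426265}{28} + \frac{7 \cdot 21145}{\left(-18\right) 116 + 296} = \left(-426265\right) \frac{1}{28} + \frac{148015}{-2088 + 296} = - \frac{60895}{4} + \frac{148015}{-1792} = - \frac{60895}{4} + 148015 \left(- \frac{1}{1792}\right) = - \frac{60895}{4} - \frac{21145}{256} = - \frac{3918425}{256}$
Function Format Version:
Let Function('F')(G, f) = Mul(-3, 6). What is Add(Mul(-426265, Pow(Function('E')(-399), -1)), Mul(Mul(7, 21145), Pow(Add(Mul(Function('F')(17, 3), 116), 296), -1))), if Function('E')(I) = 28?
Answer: Rational(-3918425, 256) ≈ -15306.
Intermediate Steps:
Function('F')(G, f) = -18
Add(Mul(-426265, Pow(Function('E')(-399), -1)), Mul(Mul(7, 21145), Pow(Add(Mul(Function('F')(17, 3), 116), 296), -1))) = Add(Mul(-426265, Pow(28, -1)), Mul(Mul(7, 21145), Pow(Add(Mul(-18, 116), 296), -1))) = Add(Mul(-426265, Rational(1, 28)), Mul(148015, Pow(Add(-2088, 296), -1))) = Add(Rational(-60895, 4), Mul(148015, Pow(-1792, -1))) = Add(Rational(-60895, 4), Mul(148015, Rational(-1, 1792))) = Add(Rational(-60895, 4), Rational(-21145, 256)) = Rational(-3918425, 256)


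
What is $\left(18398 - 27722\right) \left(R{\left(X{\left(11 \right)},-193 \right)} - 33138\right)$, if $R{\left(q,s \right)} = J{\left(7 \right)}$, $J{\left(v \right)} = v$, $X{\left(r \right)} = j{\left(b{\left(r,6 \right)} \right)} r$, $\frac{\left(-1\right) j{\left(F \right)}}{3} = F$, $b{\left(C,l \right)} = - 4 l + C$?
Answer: $308913444$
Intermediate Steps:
$b{\left(C,l \right)} = C - 4 l$
$j{\left(F \right)} = - 3 F$
$X{\left(r \right)} = r \left(72 - 3 r\right)$ ($X{\left(r \right)} = - 3 \left(r - 24\right) r = - 3 \left(-24 + r\right) r = \left(72 - 3 r\right) r = r \left(72 - 3 r\right)$)
$R{\left(q,s \right)} = 7$
$\left(18398 - 27722\right) \left(R{\left(X{\left(11 \right)},-193 \right)} - 33138\right) = \left(18398 - 27722\right) \left(7 - 33138\right) = \left(-9324\right) \left(-33131\right) = 308913444$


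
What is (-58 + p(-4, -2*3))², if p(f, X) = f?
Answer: 3844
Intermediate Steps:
(-58 + p(-4, -2*3))² = (-58 - 4)² = (-62)² = 3844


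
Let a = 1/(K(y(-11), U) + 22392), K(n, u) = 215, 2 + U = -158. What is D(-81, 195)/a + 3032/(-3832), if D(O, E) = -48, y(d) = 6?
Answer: -519780523/479 ≈ -1.0851e+6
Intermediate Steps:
U = -160 (U = -2 - 158 = -160)
a = 1/22607 (a = 1/(215 + 22392) = 1/22607 ≈ 4.4234e-5)
D(-81, 195)/a + 3032/(-3832) = -48/1/22607 + 3032/(-3832) = -48*22607 + 3032*(-1/3832) = -1085136 - 379/479 = -519780523/479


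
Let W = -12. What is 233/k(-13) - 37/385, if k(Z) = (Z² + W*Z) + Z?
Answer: 78161/120120 ≈ 0.65069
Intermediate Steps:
k(Z) = Z² - 11*Z (k(Z) = (Z² - 12*Z) + Z = Z² - 11*Z)
233/k(-13) - 37/385 = 233/((-13*(-11 - 13))) - 37/385 = 233/((-13*(-24))) - 37*1/385 = 233/312 - 37/385 = 78161/120120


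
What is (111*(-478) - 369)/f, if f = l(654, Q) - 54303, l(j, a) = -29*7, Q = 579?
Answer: 53427/54506 ≈ 0.98020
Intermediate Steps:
l(j, a) = -203
f = -54506 (f = -203 - 54303 = -54506)
(111*(-478) - 369)/f = (111*(-478) - 369)/(-54506) = (-53058 - 369)*(-1/54506) = -53427*(-1/54506) = 53427/54506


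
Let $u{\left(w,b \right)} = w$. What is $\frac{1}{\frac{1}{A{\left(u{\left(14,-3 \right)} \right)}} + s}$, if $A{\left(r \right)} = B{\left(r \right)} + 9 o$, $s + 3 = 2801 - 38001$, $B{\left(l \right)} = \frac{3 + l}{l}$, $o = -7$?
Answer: $- \frac{865}{30450609} \approx -2.8407 \cdot 10^{-5}$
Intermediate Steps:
$B{\left(l \right)} = \frac{3 + l}{l}$
$s = -35203$ ($s = -3 + \left(2801 - 38001\right) = -3 - 35200 = -35203$)
$A{\left(r \right)} = -63 + \frac{3 + r}{r}$ ($A{\left(r \right)} = \frac{3 + r}{r} + 9 \left(-7\right) = \frac{3 + r}{r} - 63 = -63 + \frac{3 + r}{r}$)
$\frac{1}{\frac{1}{A{\left(u{\left(14,-3 \right)} \right)}} + s} = \frac{1}{\frac{1}{-62 + \frac{3}{14}} - 35203} = \frac{1}{\frac{1}{- \frac{865}{14}} - 35203} = \frac{1}{- \frac{14}{865} - 35203} = \frac{1}{- \frac{30450609}{865}} = - \frac{865}{30450609}$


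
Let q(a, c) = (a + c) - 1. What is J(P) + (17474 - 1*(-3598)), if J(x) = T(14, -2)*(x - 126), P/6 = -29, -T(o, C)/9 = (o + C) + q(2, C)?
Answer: 50772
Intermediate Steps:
q(a, c) = -1 + a + c
T(o, C) = -9 - 18*C - 9*o (T(o, C) = -9*((o + C) + (-1 + 2 + C)) = -9*((C + o) + (1 + C)) = -9*(1 + o + 2*C) = -9 - 18*C - 9*o)
P = -174 (P = 6*(-29) = -174)
J(x) = 12474 - 99*x (J(x) = (-9 - 18*(-2) - 9*14)*(x - 126) = (-9 + 36 - 126)*(-126 + x) = -99*(-126 + x) = 12474 - 99*x)
J(P) + (17474 - 1*(-3598)) = (12474 - 99*(-174)) + (17474 - 1*(-3598)) = (12474 + 17226) + (17474 + 3598) = 29700 + 21072 = 50772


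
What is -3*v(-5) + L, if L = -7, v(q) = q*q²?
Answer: 368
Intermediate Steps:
v(q) = q³
-3*v(-5) + L = -3*(-5)³ - 7 = -3*(-125) - 7 = 375 - 7 = 368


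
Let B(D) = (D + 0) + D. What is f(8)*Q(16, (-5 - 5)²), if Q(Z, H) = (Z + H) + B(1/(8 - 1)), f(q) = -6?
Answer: -4884/7 ≈ -697.71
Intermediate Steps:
B(D) = 2*D (B(D) = D + D = 2*D)
Q(Z, H) = 2/7 + H + Z (Q(Z, H) = (Z + H) + 2/(8 - 1) = (H + Z) + 2/7 = 2/7 + H + Z)
f(8)*Q(16, (-5 - 5)²) = -6*(2/7 + (-5 - 5)² + 16) = -6*(2/7 + (-10)² + 16) = -6*(2/7 + 100 + 16) = -6*814/7 = -4884/7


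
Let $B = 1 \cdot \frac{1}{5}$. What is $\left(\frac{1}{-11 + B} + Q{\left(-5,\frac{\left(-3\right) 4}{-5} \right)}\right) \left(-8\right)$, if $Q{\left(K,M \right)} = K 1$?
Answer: $\frac{1100}{27} \approx 40.741$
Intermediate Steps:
$B = \frac{1}{5}$ ($B = 1 \cdot \frac{1}{5} = \frac{1}{5} \approx 0.2$)
$Q{\left(K,M \right)} = K$
$\left(\frac{1}{-11 + B} + Q{\left(-5,\frac{\left(-3\right) 4}{-5} \right)}\right) \left(-8\right) = \left(\frac{1}{-11 + \frac{1}{5}} - 5\right) \left(-8\right) = \left(\frac{1}{- \frac{54}{5}} - 5\right) \left(-8\right) = \left(- \frac{5}{54} - 5\right) \left(-8\right) = \left(- \frac{275}{54}\right) \left(-8\right) = \frac{1100}{27}$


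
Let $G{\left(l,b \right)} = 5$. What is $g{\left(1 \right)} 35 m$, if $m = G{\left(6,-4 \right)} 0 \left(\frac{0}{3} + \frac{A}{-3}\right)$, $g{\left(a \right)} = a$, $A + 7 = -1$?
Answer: $0$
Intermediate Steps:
$A = -8$ ($A = -7 - 1 = -8$)
$m = 0$ ($m = 5 \cdot 0 \left(\frac{0}{3} - \frac{8}{-3}\right) = 0 \left(0 \cdot \frac{1}{3} - - \frac{8}{3}\right) = 0 \left(0 + \frac{8}{3}\right) = 0 \cdot \frac{8}{3} = 0$)
$g{\left(1 \right)} 35 m = 1 \cdot 35 \cdot 0 = 35 \cdot 0 = 0$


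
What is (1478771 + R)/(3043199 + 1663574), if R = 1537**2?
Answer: 3841140/4706773 ≈ 0.81609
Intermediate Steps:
R = 2362369
(1478771 + R)/(3043199 + 1663574) = (1478771 + 2362369)/(3043199 + 1663574) = 3841140/4706773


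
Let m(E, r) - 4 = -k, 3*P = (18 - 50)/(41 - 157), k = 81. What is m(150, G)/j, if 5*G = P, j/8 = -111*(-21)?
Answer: -11/2664 ≈ -0.0041291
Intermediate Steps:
P = 8/87 (P = ((18 - 50)/(41 - 157))/3 = (-32/(-116))/3 = (-32*(-1/116))/3 = (1/3)*(8/29) = 8/87 ≈ 0.091954)
j = 18648 (j = 8*(-111*(-21)) = 8*2331 = 18648)
G = 8/435 (G = (1/5)*(8/87) = 8/435 ≈ 0.018391)
m(E, r) = -77 (m(E, r) = 4 - 1*81 = 4 - 81 = -77)
m(150, G)/j = -77/18648 = -77*1/18648 = -11/2664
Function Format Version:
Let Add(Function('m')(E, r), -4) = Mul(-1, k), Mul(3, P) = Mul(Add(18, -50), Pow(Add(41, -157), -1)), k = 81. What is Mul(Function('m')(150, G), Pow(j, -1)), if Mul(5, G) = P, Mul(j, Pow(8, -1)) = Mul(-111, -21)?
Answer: Rational(-11, 2664) ≈ -0.0041291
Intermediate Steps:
P = Rational(8, 87) (P = Mul(Rational(1, 3), Mul(Add(18, -50), Pow(Add(41, -157), -1))) = Mul(Rational(1, 3), Mul(-32, Pow(-116, -1))) = Mul(Rational(1, 3), Mul(-32, Rational(-1, 116))) = Mul(Rational(1, 3), Rational(8, 29)) = Rational(8, 87) ≈ 0.091954)
j = 18648 (j = Mul(8, Mul(-111, -21)) = Mul(8, 2331) = 18648)
G = Rational(8, 435) (G = Mul(Rational(1, 5), Rational(8, 87)) = Rational(8, 435) ≈ 0.018391)
Function('m')(E, r) = -77 (Function('m')(E, r) = Add(4, Mul(-1, 81)) = Add(4, -81) = -77)
Mul(Function('m')(150, G), Pow(j, -1)) = Mul(-77, Pow(18648, -1)) = Mul(-77, Rational(1, 18648)) = Rational(-11, 2664)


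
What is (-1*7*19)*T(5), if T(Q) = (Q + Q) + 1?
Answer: -1463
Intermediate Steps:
T(Q) = 1 + 2*Q (T(Q) = 2*Q + 1 = 1 + 2*Q)
(-1*7*19)*T(5) = (-1*7*19)*(1 + 2*5) = (-7*19)*(1 + 10) = -133*11 = -1463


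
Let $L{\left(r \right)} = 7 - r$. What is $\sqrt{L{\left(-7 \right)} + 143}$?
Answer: $\sqrt{157} \approx 12.53$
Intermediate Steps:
$\sqrt{L{\left(-7 \right)} + 143} = \sqrt{\left(7 - -7\right) + 143} = \sqrt{\left(7 + 7\right) + 143} = \sqrt{14 + 143} = \sqrt{157}$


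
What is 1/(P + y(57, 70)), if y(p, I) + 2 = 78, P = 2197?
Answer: 1/2273 ≈ 0.00043995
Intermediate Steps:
y(p, I) = 76 (y(p, I) = -2 + 78 = 76)
1/(P + y(57, 70)) = 1/(2197 + 76) = 1/2273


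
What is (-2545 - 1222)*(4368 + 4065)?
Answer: -31767111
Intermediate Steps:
(-2545 - 1222)*(4368 + 4065) = -3767*8433 = -31767111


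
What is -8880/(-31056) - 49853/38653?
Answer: -25104086/25008491 ≈ -1.0038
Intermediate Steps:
-8880/(-31056) - 49853/38653 = -8880*(-1/31056) - 49853*1/38653 = 185/647 - 49853/38653 = -25104086/25008491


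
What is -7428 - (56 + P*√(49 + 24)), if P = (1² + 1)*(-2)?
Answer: -7484 + 4*√73 ≈ -7449.8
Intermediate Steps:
P = -4 (P = (1 + 1)*(-2) = 2*(-2) = -4)
-7428 - (56 + P*√(49 + 24)) = -7428 - (56 - 4*√(49 + 24)) = -7428 - (56 - 4*√73) = -7428 + (-56 + 4*√73) = -7484 + 4*√73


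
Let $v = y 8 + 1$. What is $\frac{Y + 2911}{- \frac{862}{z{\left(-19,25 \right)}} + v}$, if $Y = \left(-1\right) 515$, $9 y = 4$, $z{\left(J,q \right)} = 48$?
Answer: $- \frac{172512}{965} \approx -178.77$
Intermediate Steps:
$y = \frac{4}{9}$ ($y = \frac{1}{9} \cdot 4 = \frac{4}{9} \approx 0.44444$)
$Y = -515$
$v = \frac{41}{9}$ ($v = \frac{4}{9} \cdot 8 + 1 = \frac{32}{9} + 1 = \frac{41}{9} \approx 4.5556$)
$\frac{Y + 2911}{- \frac{862}{z{\left(-19,25 \right)}} + v} = \frac{-515 + 2911}{- \frac{862}{48} + \frac{41}{9}} = \frac{2396}{\left(-862\right) \frac{1}{48} + \frac{41}{9}} = \frac{2396}{- \frac{431}{24} + \frac{41}{9}} = \frac{2396}{- \frac{965}{72}} = 2396 \left(- \frac{72}{965}\right) = - \frac{172512}{965}$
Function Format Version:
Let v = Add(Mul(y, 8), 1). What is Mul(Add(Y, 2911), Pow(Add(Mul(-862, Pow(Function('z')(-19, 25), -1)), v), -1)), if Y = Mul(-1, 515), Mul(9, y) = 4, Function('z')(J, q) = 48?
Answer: Rational(-172512, 965) ≈ -178.77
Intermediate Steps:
y = Rational(4, 9) (y = Mul(Rational(1, 9), 4) = Rational(4, 9) ≈ 0.44444)
Y = -515
v = Rational(41, 9) (v = Add(Mul(Rational(4, 9), 8), 1) = Add(Rational(32, 9), 1) = Rational(41, 9) ≈ 4.5556)
Mul(Add(Y, 2911), Pow(Add(Mul(-862, Pow(Function('z')(-19, 25), -1)), v), -1)) = Mul(Add(-515, 2911), Pow(Add(Mul(-862, Pow(48, -1)), Rational(41, 9)), -1)) = Mul(2396, Pow(Add(Mul(-862, Rational(1, 48)), Rational(41, 9)), -1)) = Mul(2396, Pow(Add(Rational(-431, 24), Rational(41, 9)), -1)) = Mul(2396, Pow(Rational(-965, 72), -1)) = Mul(2396, Rational(-72, 965)) = Rational(-172512, 965)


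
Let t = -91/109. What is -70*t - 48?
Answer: 1138/109 ≈ 10.440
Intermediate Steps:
t = -91/109 (t = -91*1/109 = -91/109 ≈ -0.83486)
-70*t - 48 = -70*(-91/109) - 48 = 6370/109 - 48 = 1138/109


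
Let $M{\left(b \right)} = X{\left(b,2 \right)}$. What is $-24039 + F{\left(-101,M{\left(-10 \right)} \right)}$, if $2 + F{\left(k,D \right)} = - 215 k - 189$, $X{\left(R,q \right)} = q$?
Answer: $-2515$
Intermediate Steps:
$M{\left(b \right)} = 2$
$F{\left(k,D \right)} = -191 - 215 k$ ($F{\left(k,D \right)} = -2 - \left(189 + 215 k\right) = -191 - 215 k$)
$-24039 + F{\left(-101,M{\left(-10 \right)} \right)} = -24039 - -21524 = -24039 + \left(-191 + 21715\right) = -24039 + 21524 = -2515$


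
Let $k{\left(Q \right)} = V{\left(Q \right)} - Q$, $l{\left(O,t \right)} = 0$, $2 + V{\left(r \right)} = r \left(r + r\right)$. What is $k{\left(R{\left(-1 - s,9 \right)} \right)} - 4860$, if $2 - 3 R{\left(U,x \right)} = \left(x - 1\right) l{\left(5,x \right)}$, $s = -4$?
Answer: $- \frac{43756}{9} \approx -4861.8$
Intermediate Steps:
$V{\left(r \right)} = -2 + 2 r^{2}$ ($V{\left(r \right)} = -2 + r \left(r + r\right) = -2 + r 2 r = -2 + 2 r^{2}$)
$R{\left(U,x \right)} = \frac{2}{3}$ ($R{\left(U,x \right)} = \frac{2}{3} - \frac{\left(x - 1\right) 0}{3} = \frac{2}{3} - \frac{\left(-1 + x\right) 0}{3} = \frac{2}{3} - 0 = \frac{2}{3} + 0 = \frac{2}{3}$)
$k{\left(Q \right)} = -2 - Q + 2 Q^{2}$ ($k{\left(Q \right)} = \left(-2 + 2 Q^{2}\right) - Q = -2 - Q + 2 Q^{2}$)
$k{\left(R{\left(-1 - s,9 \right)} \right)} - 4860 = \left(-2 - \frac{2}{3} + 2 \left(\frac{2}{3}\right)^{2}\right) - 4860 = \left(-2 - \frac{2}{3} + 2 \cdot \frac{4}{9}\right) - 4860 = \left(-2 - \frac{2}{3} + \frac{8}{9}\right) - 4860 = - \frac{16}{9} - 4860 = - \frac{43756}{9}$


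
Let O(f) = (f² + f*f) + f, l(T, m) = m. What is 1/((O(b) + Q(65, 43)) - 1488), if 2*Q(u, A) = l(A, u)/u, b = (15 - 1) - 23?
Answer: -2/2669 ≈ -0.00074934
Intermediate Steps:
b = -9 (b = 14 - 23 = -9)
O(f) = f + 2*f² (O(f) = (f² + f²) + f = 2*f² + f = f + 2*f²)
Q(u, A) = ½ (Q(u, A) = (u/u)/2 = (½)*1 = ½)
1/((O(b) + Q(65, 43)) - 1488) = 1/((-9*(1 + 2*(-9)) + ½) - 1488) = 1/((-9*(1 - 18) + ½) - 1488) = 1/((-9*(-17) + ½) - 1488) = 1/((153 + ½) - 1488) = 1/(307/2 - 1488) = 1/(-2669/2) = -2/2669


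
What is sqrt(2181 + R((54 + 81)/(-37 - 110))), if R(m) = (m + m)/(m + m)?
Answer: sqrt(2182) ≈ 46.712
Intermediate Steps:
R(m) = 1 (R(m) = (2*m)/((2*m)) = (2*m)*(1/(2*m)) = 1)
sqrt(2181 + R((54 + 81)/(-37 - 110))) = sqrt(2181 + 1) = sqrt(2182)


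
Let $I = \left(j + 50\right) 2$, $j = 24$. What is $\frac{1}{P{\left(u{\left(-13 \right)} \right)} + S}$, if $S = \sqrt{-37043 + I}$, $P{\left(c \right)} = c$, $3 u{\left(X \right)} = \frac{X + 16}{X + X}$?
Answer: $- \frac{26}{24941021} - \frac{676 i \sqrt{36895}}{24941021} \approx -1.0425 \cdot 10^{-6} - 0.0052061 i$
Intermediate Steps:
$u{\left(X \right)} = \frac{16 + X}{6 X}$ ($u{\left(X \right)} = \frac{\left(X + 16\right) \frac{1}{X + X}}{3} = \frac{\left(16 + X\right) \frac{1}{2 X}}{3} = \frac{\frac{1}{2} \frac{1}{X} \left(16 + X\right)}{3} = \frac{16 + X}{6 X}$)
$I = 148$ ($I = \left(24 + 50\right) 2 = 74 \cdot 2 = 148$)
$S = i \sqrt{36895}$ ($S = \sqrt{-37043 + 148} = \sqrt{-36895} = i \sqrt{36895} \approx 192.08 i$)
$\frac{1}{P{\left(u{\left(-13 \right)} \right)} + S} = \frac{1}{\frac{16 - 13}{6 \left(-13\right)} + i \sqrt{36895}} = \frac{1}{\frac{1}{6} \left(- \frac{1}{13}\right) 3 + i \sqrt{36895}} = \frac{1}{- \frac{1}{26} + i \sqrt{36895}}$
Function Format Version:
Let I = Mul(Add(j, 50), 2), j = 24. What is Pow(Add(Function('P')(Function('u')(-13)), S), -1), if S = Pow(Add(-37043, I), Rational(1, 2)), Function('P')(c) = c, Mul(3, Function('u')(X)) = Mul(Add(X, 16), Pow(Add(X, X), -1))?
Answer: Add(Rational(-26, 24941021), Mul(Rational(-676, 24941021), I, Pow(36895, Rational(1, 2)))) ≈ Add(-1.0425e-6, Mul(-0.0052061, I))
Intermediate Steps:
Function('u')(X) = Mul(Rational(1, 6), Pow(X, -1), Add(16, X)) (Function('u')(X) = Mul(Rational(1, 3), Mul(Add(X, 16), Pow(Add(X, X), -1))) = Mul(Rational(1, 3), Mul(Add(16, X), Pow(Mul(2, X), -1))) = Mul(Rational(1, 3), Mul(Add(16, X), Mul(Rational(1, 2), Pow(X, -1)))) = Mul(Rational(1, 3), Mul(Rational(1, 2), Pow(X, -1), Add(16, X))) = Mul(Rational(1, 6), Pow(X, -1), Add(16, X)))
I = 148 (I = Mul(Add(24, 50), 2) = Mul(74, 2) = 148)
S = Mul(I, Pow(36895, Rational(1, 2))) (S = Pow(Add(-37043, 148), Rational(1, 2)) = Pow(-36895, Rational(1, 2)) = Mul(I, Pow(36895, Rational(1, 2))) ≈ Mul(192.08, I))
Pow(Add(Function('P')(Function('u')(-13)), S), -1) = Pow(Add(Mul(Rational(1, 6), Pow(-13, -1), Add(16, -13)), Mul(I, Pow(36895, Rational(1, 2)))), -1) = Pow(Add(Mul(Rational(1, 6), Rational(-1, 13), 3), Mul(I, Pow(36895, Rational(1, 2)))), -1) = Pow(Add(Rational(-1, 26), Mul(I, Pow(36895, Rational(1, 2)))), -1)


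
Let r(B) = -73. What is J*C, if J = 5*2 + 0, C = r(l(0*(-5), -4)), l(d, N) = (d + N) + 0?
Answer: -730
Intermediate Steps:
l(d, N) = N + d (l(d, N) = (N + d) + 0 = N + d)
C = -73
J = 10 (J = 10 + 0 = 10)
J*C = 10*(-73) = -730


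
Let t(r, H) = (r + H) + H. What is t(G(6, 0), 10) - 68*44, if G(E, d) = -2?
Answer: -2974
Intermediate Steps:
t(r, H) = r + 2*H (t(r, H) = (H + r) + H = r + 2*H)
t(G(6, 0), 10) - 68*44 = (-2 + 2*10) - 68*44 = (-2 + 20) - 2992 = 18 - 2992 = -2974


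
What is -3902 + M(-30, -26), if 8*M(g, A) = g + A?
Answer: -3909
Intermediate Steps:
M(g, A) = A/8 + g/8 (M(g, A) = (g + A)/8 = (A + g)/8 = A/8 + g/8)
-3902 + M(-30, -26) = -3902 + ((⅛)*(-26) + (⅛)*(-30)) = -3902 + (-13/4 - 15/4) = -3902 - 7 = -3909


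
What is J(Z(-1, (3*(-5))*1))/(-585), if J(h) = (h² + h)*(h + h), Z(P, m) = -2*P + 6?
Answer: -128/65 ≈ -1.9692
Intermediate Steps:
Z(P, m) = 6 - 2*P
J(h) = 2*h*(h + h²) (J(h) = (h + h²)*(2*h) = 2*h*(h + h²))
J(Z(-1, (3*(-5))*1))/(-585) = (2*(6 - 2*(-1))²*(1 + (6 - 2*(-1))))/(-585) = (2*(6 + 2)²*(1 + (6 + 2)))*(-1/585) = (2*8²*(1 + 8))*(-1/585) = (2*64*9)*(-1/585) = 1152*(-1/585) = -128/65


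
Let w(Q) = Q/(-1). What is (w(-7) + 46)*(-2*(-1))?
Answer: 106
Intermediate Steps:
w(Q) = -Q (w(Q) = Q*(-1) = -Q)
(w(-7) + 46)*(-2*(-1)) = (-1*(-7) + 46)*(-2*(-1)) = (7 + 46)*2 = 53*2 = 106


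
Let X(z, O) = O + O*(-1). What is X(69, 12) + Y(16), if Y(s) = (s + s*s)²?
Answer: 73984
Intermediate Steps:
X(z, O) = 0 (X(z, O) = O - O = 0)
Y(s) = (s + s²)²
X(69, 12) + Y(16) = 0 + 16²*(1 + 16)² = 0 + 256*17² = 0 + 256*289 = 0 + 73984 = 73984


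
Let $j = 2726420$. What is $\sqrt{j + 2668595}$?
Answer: $29 \sqrt{6415} \approx 2322.7$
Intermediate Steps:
$\sqrt{j + 2668595} = \sqrt{2726420 + 2668595} = \sqrt{5395015} = 29 \sqrt{6415}$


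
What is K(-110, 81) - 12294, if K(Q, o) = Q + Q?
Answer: -12514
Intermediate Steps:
K(Q, o) = 2*Q
K(-110, 81) - 12294 = 2*(-110) - 12294 = -220 - 12294 = -12514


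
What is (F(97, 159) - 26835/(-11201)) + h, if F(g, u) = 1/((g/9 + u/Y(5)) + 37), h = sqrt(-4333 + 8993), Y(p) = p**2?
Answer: 329397360/136439381 + 2*sqrt(1165) ≈ 70.678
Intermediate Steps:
h = 2*sqrt(1165) (h = sqrt(4660) = 2*sqrt(1165) ≈ 68.264)
F(g, u) = 1/(37 + g/9 + u/25) (F(g, u) = 1/((g/9 + u/(5**2)) + 37) = 1/((g*(1/9) + u/25) + 37) = 1/((g/9 + u*(1/25)) + 37) = 1/((g/9 + u/25) + 37) = 1/(37 + g/9 + u/25))
(F(97, 159) - 26835/(-11201)) + h = (225/(8325 + 9*159 + 25*97) - 26835/(-11201)) + 2*sqrt(1165) = (225/(8325 + 1431 + 2425) - 26835*(-1/11201)) + 2*sqrt(1165) = (225/12181 + 26835/11201) + 2*sqrt(1165) = 329397360/136439381 + 2*sqrt(1165)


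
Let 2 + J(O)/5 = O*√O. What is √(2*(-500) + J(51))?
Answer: √(-1010 + 255*√51) ≈ 28.479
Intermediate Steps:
J(O) = -10 + 5*O^(3/2) (J(O) = -10 + 5*(O*√O) = -10 + 5*O^(3/2))
√(2*(-500) + J(51)) = √(2*(-500) + (-10 + 5*51^(3/2))) = √(-1000 + (-10 + 5*(51*√51))) = √(-1000 + (-10 + 255*√51)) = √(-1010 + 255*√51)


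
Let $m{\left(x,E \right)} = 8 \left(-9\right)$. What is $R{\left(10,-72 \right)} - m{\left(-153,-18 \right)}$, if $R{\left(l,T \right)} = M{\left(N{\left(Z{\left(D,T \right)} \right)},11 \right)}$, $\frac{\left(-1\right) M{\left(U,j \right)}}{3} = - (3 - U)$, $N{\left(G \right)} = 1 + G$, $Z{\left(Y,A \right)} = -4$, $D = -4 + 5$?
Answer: $90$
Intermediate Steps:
$D = 1$
$M{\left(U,j \right)} = 9 - 3 U$ ($M{\left(U,j \right)} = - 3 \left(- (3 - U)\right) = - 3 \left(-3 + U\right) = 9 - 3 U$)
$R{\left(l,T \right)} = 18$ ($R{\left(l,T \right)} = 9 - 3 \left(1 - 4\right) = 9 - -9 = 9 + 9 = 18$)
$m{\left(x,E \right)} = -72$
$R{\left(10,-72 \right)} - m{\left(-153,-18 \right)} = 18 - -72 = 18 + 72 = 90$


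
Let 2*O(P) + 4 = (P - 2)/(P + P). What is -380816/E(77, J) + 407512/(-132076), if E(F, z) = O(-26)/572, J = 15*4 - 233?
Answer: 26714707863854/212265 ≈ 1.2586e+8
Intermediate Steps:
O(P) = -2 + (-2 + P)/(4*P) (O(P) = -2 + ((P - 2)/(P + P))/2 = -2 + ((-2 + P)/((2*P)))/2 = -2 + ((-2 + P)*(1/(2*P)))/2 = -2 + ((-2 + P)/(2*P))/2 = -2 + (-2 + P)/(4*P))
J = -173 (J = 60 - 233 = -173)
E(F, z) = -45/14872 (E(F, z) = ((¼)*(-2 - 7*(-26))/(-26))/572 = ((¼)*(-1/26)*(-2 + 182))*(1/572) = ((¼)*(-1/26)*180)*(1/572) = -45/26*1/572 = -45/14872)
-380816/E(77, J) + 407512/(-132076) = -380816/(-45/14872) + 407512/(-132076) = -380816*(-14872/45) + 407512*(-1/132076) = 5663495552/45 - 14554/4717 = 26714707863854/212265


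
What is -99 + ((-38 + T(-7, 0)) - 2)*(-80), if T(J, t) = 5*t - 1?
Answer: 3181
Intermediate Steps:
T(J, t) = -1 + 5*t
-99 + ((-38 + T(-7, 0)) - 2)*(-80) = -99 + ((-38 + (-1 + 5*0)) - 2)*(-80) = -99 + ((-38 + (-1 + 0)) - 2)*(-80) = -99 + ((-38 - 1) - 2)*(-80) = -99 + (-39 - 2)*(-80) = -99 - 41*(-80) = -99 + 3280 = 3181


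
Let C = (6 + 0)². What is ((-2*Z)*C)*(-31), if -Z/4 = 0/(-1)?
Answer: 0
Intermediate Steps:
Z = 0 (Z = -0/(-1) = -0*(-1) = -4*0 = 0)
C = 36 (C = 6² = 36)
((-2*Z)*C)*(-31) = (-2*0*36)*(-31) = (0*36)*(-31) = 0*(-31) = 0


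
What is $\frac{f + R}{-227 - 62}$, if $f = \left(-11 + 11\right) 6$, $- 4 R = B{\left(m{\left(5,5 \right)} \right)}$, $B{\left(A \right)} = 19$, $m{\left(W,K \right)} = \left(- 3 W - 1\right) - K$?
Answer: $\frac{19}{1156} \approx 0.016436$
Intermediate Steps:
$m{\left(W,K \right)} = -1 - K - 3 W$ ($m{\left(W,K \right)} = \left(-1 - 3 W\right) - K = -1 - K - 3 W$)
$R = - \frac{19}{4}$ ($R = \left(- \frac{1}{4}\right) 19 = - \frac{19}{4} \approx -4.75$)
$f = 0$ ($f = 0 \cdot 6 = 0$)
$\frac{f + R}{-227 - 62} = \frac{0 - \frac{19}{4}}{-227 - 62} = - \frac{19}{4 \left(-289\right)} = \left(- \frac{19}{4}\right) \left(- \frac{1}{289}\right) = \frac{19}{1156}$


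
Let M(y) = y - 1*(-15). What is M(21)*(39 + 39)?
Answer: 2808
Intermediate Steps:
M(y) = 15 + y (M(y) = y + 15 = 15 + y)
M(21)*(39 + 39) = (15 + 21)*(39 + 39) = 36*78 = 2808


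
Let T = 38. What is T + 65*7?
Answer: 493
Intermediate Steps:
T + 65*7 = 38 + 65*7 = 38 + 455 = 493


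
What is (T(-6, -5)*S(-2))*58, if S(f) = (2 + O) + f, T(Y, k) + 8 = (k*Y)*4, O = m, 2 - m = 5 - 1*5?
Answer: 12992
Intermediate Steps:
m = 2 (m = 2 - (5 - 1*5) = 2 - (5 - 5) = 2 - 1*0 = 2 + 0 = 2)
O = 2
T(Y, k) = -8 + 4*Y*k (T(Y, k) = -8 + (k*Y)*4 = -8 + (Y*k)*4 = -8 + 4*Y*k)
S(f) = 4 + f (S(f) = (2 + 2) + f = 4 + f)
(T(-6, -5)*S(-2))*58 = ((-8 + 4*(-6)*(-5))*(4 - 2))*58 = ((-8 + 120)*2)*58 = (112*2)*58 = 224*58 = 12992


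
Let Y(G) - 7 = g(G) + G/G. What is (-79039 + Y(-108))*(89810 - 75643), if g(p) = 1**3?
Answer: -1119618010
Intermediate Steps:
g(p) = 1
Y(G) = 9 (Y(G) = 7 + (1 + G/G) = 7 + (1 + 1) = 7 + 2 = 9)
(-79039 + Y(-108))*(89810 - 75643) = (-79039 + 9)*(89810 - 75643) = -79030*14167 = -1119618010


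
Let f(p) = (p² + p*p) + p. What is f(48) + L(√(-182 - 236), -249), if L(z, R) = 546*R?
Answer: -131298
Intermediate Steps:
f(p) = p + 2*p² (f(p) = (p² + p²) + p = 2*p² + p = p + 2*p²)
f(48) + L(√(-182 - 236), -249) = 48*(1 + 2*48) + 546*(-249) = 48*(1 + 96) - 135954 = 48*97 - 135954 = 4656 - 135954 = -131298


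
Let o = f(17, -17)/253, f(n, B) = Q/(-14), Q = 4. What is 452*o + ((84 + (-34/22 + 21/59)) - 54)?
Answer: 268822/9499 ≈ 28.300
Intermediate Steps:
f(n, B) = -2/7 (f(n, B) = 4/(-14) = 4*(-1/14) = -2/7)
o = -2/1771 (o = -2/7/253 = -2/7*1/253 = -2/1771 ≈ -0.0011293)
452*o + ((84 + (-34/22 + 21/59)) - 54) = 452*(-2/1771) + ((84 + (-34/22 + 21/59)) - 54) = -904/1771 + ((84 + (-34*1/22 + 21*(1/59))) - 54) = -904/1771 + ((84 + (-17/11 + 21/59)) - 54) = -904/1771 + ((84 - 772/649) - 54) = -904/1771 + (53744/649 - 54) = -904/1771 + 18698/649 = 268822/9499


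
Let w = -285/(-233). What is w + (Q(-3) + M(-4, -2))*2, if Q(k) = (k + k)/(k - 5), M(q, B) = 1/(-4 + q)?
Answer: 2305/932 ≈ 2.4732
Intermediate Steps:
Q(k) = 2*k/(-5 + k) (Q(k) = (2*k)/(-5 + k) = 2*k/(-5 + k))
w = 285/233 (w = -285*(-1/233) = 285/233 ≈ 1.2232)
w + (Q(-3) + M(-4, -2))*2 = 285/233 + (2*(-3)/(-5 - 3) + 1/(-4 - 4))*2 = 285/233 + (2*(-3)/(-8) + 1/(-8))*2 = 285/233 + (2*(-3)*(-1/8) - 1/8)*2 = 285/233 + (3/4 - 1/8)*2 = 285/233 + (5/8)*2 = 285/233 + 5/4 = 2305/932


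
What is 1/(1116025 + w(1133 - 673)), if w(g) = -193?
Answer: 1/1115832 ≈ 8.9619e-7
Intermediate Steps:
1/(1116025 + w(1133 - 673)) = 1/(1116025 - 193) = 1/1115832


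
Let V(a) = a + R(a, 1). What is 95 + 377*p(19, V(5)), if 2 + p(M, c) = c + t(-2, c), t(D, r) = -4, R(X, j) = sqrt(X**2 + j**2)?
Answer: -282 + 377*sqrt(26) ≈ 1640.3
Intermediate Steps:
V(a) = a + sqrt(1 + a**2) (V(a) = a + sqrt(a**2 + 1**2) = a + sqrt(a**2 + 1) = a + sqrt(1 + a**2))
p(M, c) = -6 + c (p(M, c) = -2 + (c - 4) = -2 + (-4 + c) = -6 + c)
95 + 377*p(19, V(5)) = 95 + 377*(-6 + (5 + sqrt(1 + 5**2))) = 95 + 377*(-6 + (5 + sqrt(1 + 25))) = 95 + 377*(-6 + (5 + sqrt(26))) = 95 + 377*(-1 + sqrt(26)) = 95 + (-377 + 377*sqrt(26)) = -282 + 377*sqrt(26)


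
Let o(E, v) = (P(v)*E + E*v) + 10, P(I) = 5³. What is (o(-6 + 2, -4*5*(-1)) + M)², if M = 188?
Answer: 145924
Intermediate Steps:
P(I) = 125
o(E, v) = 10 + 125*E + E*v (o(E, v) = (125*E + E*v) + 10 = 10 + 125*E + E*v)
(o(-6 + 2, -4*5*(-1)) + M)² = ((10 + 125*(-6 + 2) + (-6 + 2)*(-4*5*(-1))) + 188)² = ((10 + 125*(-4) - (-80)*(-1)) + 188)² = ((10 - 500 - 4*20) + 188)² = ((10 - 500 - 80) + 188)² = (-570 + 188)² = (-382)² = 145924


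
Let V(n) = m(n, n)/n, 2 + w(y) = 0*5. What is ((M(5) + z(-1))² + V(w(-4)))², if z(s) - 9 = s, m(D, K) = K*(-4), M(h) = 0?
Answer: 3600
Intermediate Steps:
m(D, K) = -4*K
z(s) = 9 + s
w(y) = -2 (w(y) = -2 + 0*5 = -2 + 0 = -2)
V(n) = -4 (V(n) = (-4*n)/n = -4)
((M(5) + z(-1))² + V(w(-4)))² = ((0 + (9 - 1))² - 4)² = ((0 + 8)² - 4)² = (8² - 4)² = (64 - 4)² = 60² = 3600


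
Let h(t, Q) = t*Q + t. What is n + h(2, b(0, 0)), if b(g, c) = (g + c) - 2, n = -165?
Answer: -167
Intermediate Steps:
b(g, c) = -2 + c + g (b(g, c) = (c + g) - 2 = -2 + c + g)
h(t, Q) = t + Q*t (h(t, Q) = Q*t + t = t + Q*t)
n + h(2, b(0, 0)) = -165 + 2*(1 + (-2 + 0 + 0)) = -165 + 2*(1 - 2) = -165 + 2*(-1) = -165 - 2 = -167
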